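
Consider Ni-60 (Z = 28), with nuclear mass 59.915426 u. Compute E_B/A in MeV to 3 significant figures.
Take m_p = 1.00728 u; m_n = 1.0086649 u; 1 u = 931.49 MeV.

8.78 MeV/nucleon

The nucleus contains 28 protons and 60 − 28 = 32 neutrons.
Mass of separated nucleons = 28(1.00728) + 32(1.0086649) = 28.20384 + 32.2772768 = 60.4811168 u
Δm = 60.4811168 − 59.915426 = 0.5656908 u
Converting to energy: 0.5656908 u × 931.49 MeV/u = 526.935 MeV
Dividing by A = 60 gives 8.782 MeV per nucleon.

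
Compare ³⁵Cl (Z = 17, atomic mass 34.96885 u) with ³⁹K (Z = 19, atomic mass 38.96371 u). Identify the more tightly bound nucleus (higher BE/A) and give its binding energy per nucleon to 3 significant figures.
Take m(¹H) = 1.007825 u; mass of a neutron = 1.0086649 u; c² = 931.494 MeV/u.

³⁹K; 8.56 MeV/nucleon

³⁵Cl: Σm = 17(1.007825) + 18(1.0086649) = 35.2889932 u; Δm = 0.3201432 u; E_B = 298.21 MeV; E_B/A = 8.520 MeV
³⁹K: Σm = 19(1.007825) + 20(1.0086649) = 39.3219730 u; Δm = 0.3582630 u; E_B = 333.72 MeV; E_B/A = 8.557 MeV
³⁹K has the higher binding energy per nucleon, so it is the more tightly bound nucleus.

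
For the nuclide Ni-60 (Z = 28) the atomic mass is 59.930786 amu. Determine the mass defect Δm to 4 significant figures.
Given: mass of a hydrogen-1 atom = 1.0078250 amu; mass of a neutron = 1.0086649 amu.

Z = 28, so N = A − Z = 60 − 28 = 32.
Σm = 28·m(¹H) + 32·m_n = 28.2191000 + 32.2772768 = 60.4963768 amu
The mass defect is 60.4963768 − 59.930786 = 0.5655908 amu.

0.5656 amu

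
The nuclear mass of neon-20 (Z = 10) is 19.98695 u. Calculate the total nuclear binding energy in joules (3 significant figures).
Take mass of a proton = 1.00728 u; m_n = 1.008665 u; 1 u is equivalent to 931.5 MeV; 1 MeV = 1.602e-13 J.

2.57e-11 J

Total constituent mass: 10 × 1.00728 + 10 × 1.008665 = 20.159450 u
Mass defect Δm = 20.159450 − 19.98695 = 0.172500 u
E_B = 0.172500 × 931.5 = 160.684 MeV
In joules: 160.684 MeV × 1.602e-13 J/MeV = 2.5742e-11 J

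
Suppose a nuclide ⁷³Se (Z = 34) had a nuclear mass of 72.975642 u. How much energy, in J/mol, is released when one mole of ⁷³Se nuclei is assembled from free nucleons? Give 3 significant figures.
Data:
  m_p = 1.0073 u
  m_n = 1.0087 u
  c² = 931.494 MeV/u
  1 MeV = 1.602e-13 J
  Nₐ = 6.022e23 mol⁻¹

Z = 34, so N = A − Z = 73 − 34 = 39.
Σm = 34·m_p + 39·m_n = 34.2482 + 39.3393 = 73.5875 u
Δm = 73.5875 − 72.975642 = 0.611858 u
Converting to energy: 0.611858 u × 931.494 MeV/u = 569.942 MeV
Per nucleus in joules: 569.942 MeV × 1.602e-13 J/MeV = 9.1305e-11 J
Per mole: 9.1305e-11 J × 6.022e23 mol⁻¹ = 5.4984e+13 J/mol

5.50e+13 J/mol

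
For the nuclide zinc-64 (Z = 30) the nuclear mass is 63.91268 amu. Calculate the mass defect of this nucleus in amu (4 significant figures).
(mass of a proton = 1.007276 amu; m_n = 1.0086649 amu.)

0.6002 amu

Total constituent mass: 30 × 1.007276 + 34 × 1.0086649 = 64.5128866 amu
Δm = 64.5128866 − 63.91268 = 0.6002066 amu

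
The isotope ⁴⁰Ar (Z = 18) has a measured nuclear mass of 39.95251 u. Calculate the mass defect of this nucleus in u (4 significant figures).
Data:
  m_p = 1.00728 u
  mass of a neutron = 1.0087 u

0.3699 u

With 18 protons and 22 neutrons (A = 40):
Mass of separated nucleons = 18(1.00728) + 22(1.0087) = 18.13104 + 22.1914 = 40.32244 u
The mass defect is 40.32244 − 39.95251 = 0.36993 u.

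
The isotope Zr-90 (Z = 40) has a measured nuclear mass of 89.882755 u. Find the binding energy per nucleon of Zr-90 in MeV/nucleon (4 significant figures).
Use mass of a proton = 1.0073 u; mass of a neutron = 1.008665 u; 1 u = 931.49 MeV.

8.720 MeV/nucleon

Σm = 40·m_p + 50·m_n = 40.2920 + 50.433250 = 90.725250 u
Mass defect Δm = 90.725250 − 89.882755 = 0.842495 u
E_B = 0.842495 × 931.49 = 784.776 MeV
Per nucleon: 784.776 / 90 = 8.720 MeV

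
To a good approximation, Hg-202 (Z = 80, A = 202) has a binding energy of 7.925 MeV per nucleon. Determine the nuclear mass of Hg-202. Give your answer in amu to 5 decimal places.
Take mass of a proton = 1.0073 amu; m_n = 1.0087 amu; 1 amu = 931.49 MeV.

Total binding energy = 202 × 7.925 = 1600.850 MeV
Mass defect = 1600.850 MeV / (931.49 MeV/amu) = 1.7185906 amu
Constituent mass = 80(1.0073) + 122(1.0087) = 203.6454 amu
Nuclear mass = 203.6454 − 1.7185906 = 201.9268094 amu ≈ 201.92681 amu (to 5 decimal places)

201.92681 amu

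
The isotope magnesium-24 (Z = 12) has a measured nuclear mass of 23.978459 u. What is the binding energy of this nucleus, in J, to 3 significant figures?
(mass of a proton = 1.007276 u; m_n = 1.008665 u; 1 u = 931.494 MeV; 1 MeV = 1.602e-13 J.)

3.18e-11 J

Total constituent mass: 12 × 1.007276 + 12 × 1.008665 = 24.191292 u
The mass defect is 24.191292 − 23.978459 = 0.212833 u.
E_B = 0.212833 × 931.494 = 198.253 MeV
In joules: 198.253 MeV × 1.602e-13 J/MeV = 3.1760e-11 J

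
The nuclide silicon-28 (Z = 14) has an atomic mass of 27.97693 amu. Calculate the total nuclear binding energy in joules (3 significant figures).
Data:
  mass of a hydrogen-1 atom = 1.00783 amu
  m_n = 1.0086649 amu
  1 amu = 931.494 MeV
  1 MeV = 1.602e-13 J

3.79e-11 J

Z = 14, so N = A − Z = 28 − 14 = 14.
Σm = 14·m(¹H) + 14·m_n = 14.10962 + 14.1213086 = 28.2309286 amu
Δm = 28.2309286 − 27.97693 = 0.2539986 amu
E_B = 0.2539986 × 931.494 = 236.598 MeV
In joules: 236.598 MeV × 1.602e-13 J/MeV = 3.7903e-11 J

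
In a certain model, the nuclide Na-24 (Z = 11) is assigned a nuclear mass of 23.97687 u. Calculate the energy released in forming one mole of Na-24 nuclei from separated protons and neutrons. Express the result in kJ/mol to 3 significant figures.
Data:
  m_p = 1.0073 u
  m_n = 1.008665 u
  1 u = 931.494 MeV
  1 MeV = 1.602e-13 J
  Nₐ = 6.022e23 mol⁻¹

1.94e+10 kJ/mol

Σm = 11·m_p + 13·m_n = 11.0803 + 13.112645 = 24.192945 u
Mass defect Δm = 24.192945 − 23.97687 = 0.216075 u
Binding energy = Δm·c² = 0.216075 × 931.494 MeV/u = 201.273 MeV
Per nucleus in joules: 201.273 MeV × 1.602e-13 J/MeV = 3.2244e-11 J
Per mole: 3.2244e-11 J × 6.022e23 mol⁻¹ = 1.9417e+13 J/mol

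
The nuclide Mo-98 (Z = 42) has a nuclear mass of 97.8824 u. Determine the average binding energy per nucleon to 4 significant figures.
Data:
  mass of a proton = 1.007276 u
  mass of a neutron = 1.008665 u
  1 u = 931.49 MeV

Z = 42, so N = A − Z = 98 − 42 = 56.
Total constituent mass: 42 × 1.007276 + 56 × 1.008665 = 98.790832 u
Mass defect Δm = 98.790832 − 97.8824 = 0.908432 u
E_B = 0.908432 × 931.49 = 846.195 MeV
Dividing by A = 98 gives 8.635 MeV per nucleon.

8.635 MeV/nucleon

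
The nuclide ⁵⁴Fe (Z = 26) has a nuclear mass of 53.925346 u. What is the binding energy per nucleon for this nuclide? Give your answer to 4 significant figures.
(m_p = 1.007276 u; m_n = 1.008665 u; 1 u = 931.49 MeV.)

8.736 MeV/nucleon

The nucleus contains 26 protons and 54 − 26 = 28 neutrons.
Mass of separated nucleons = 26(1.007276) + 28(1.008665) = 26.189176 + 28.242620 = 54.431796 u
Mass defect Δm = 54.431796 − 53.925346 = 0.506450 u
Converting to energy: 0.506450 u × 931.49 MeV/u = 471.753 MeV
BE/A = 471.753 MeV / 54 = 8.736 MeV/nucleon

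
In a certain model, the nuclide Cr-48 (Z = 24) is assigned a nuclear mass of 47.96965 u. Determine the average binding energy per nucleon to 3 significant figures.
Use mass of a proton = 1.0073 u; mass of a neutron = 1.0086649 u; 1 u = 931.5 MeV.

Mass of separated nucleons = 24(1.0073) + 24(1.0086649) = 24.1752 + 24.2079576 = 48.3831576 u
Mass defect Δm = 48.3831576 − 47.96965 = 0.4135076 u
Converting to energy: 0.4135076 u × 931.5 MeV/u = 385.182 MeV
Dividing by A = 48 gives 8.0246 MeV per nucleon.

8.02 MeV/nucleon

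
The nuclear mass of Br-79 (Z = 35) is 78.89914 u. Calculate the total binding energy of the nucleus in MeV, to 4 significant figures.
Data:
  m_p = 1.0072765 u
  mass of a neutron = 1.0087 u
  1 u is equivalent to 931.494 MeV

687.8 MeV

With 35 protons and 44 neutrons (A = 79):
Σm = 35·m_p + 44·m_n = 35.2546775 + 44.3828 = 79.6374775 u
Δm = 79.6374775 − 78.89914 = 0.7383375 u
E_B = 0.7383375 × 931.494 = 687.757 MeV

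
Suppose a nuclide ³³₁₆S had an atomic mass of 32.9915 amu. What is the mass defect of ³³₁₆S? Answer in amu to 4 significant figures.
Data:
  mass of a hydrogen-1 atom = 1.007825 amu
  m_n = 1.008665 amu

Mass of separated nucleons = 16(1.007825) + 17(1.008665) = 16.125200 + 17.147305 = 33.272505 amu
The mass defect is 33.272505 − 32.9915 = 0.281005 amu.

0.2810 amu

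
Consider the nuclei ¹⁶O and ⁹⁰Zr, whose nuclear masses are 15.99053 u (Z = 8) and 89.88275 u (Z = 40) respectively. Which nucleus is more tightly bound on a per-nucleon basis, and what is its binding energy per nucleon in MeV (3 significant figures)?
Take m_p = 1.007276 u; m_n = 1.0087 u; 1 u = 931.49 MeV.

¹⁶O: Σm = 8(1.007276) + 8(1.0087) = 16.127808 u; Δm = 0.137278 u; E_B = 127.87 MeV; E_B/A = 7.992 MeV
⁹⁰Zr: Σm = 40(1.007276) + 50(1.0087) = 90.726040 u; Δm = 0.843290 u; E_B = 785.52 MeV; E_B/A = 8.728 MeV
⁹⁰Zr has the higher binding energy per nucleon, so it is the more tightly bound nucleus.

⁹⁰Zr; 8.73 MeV/nucleon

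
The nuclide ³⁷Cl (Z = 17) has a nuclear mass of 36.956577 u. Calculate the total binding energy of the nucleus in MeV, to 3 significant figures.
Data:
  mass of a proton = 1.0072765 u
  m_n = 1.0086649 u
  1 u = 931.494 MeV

With 17 protons and 20 neutrons (A = 37):
Mass of separated nucleons = 17(1.0072765) + 20(1.0086649) = 17.1237005 + 20.1732980 = 37.2969985 u
Δm = 37.2969985 − 36.956577 = 0.3404215 u
E_B = 0.3404215 × 931.494 = 317.101 MeV

317 MeV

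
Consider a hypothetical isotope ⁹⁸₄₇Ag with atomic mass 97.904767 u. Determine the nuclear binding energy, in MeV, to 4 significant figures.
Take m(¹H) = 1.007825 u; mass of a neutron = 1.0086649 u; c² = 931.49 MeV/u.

The nucleus contains 47 protons and 98 − 47 = 51 neutrons.
Total constituent mass: 47 × 1.007825 + 51 × 1.0086649 = 98.8096849 u
Δm = 98.8096849 − 97.904767 = 0.9049179 u
E_B = 0.9049179 × 931.49 = 842.922 MeV

842.9 MeV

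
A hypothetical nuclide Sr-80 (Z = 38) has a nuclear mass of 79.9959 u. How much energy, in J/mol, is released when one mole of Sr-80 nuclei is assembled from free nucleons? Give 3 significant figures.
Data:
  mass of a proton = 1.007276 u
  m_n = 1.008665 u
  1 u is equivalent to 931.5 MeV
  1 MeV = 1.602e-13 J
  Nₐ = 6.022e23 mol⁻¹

With 38 protons and 42 neutrons (A = 80):
Mass of separated nucleons = 38(1.007276) + 42(1.008665) = 38.276488 + 42.363930 = 80.640418 u
Δm = 80.640418 − 79.9959 = 0.644518 u
Converting to energy: 0.644518 u × 931.5 MeV/u = 600.369 MeV
Per nucleus in joules: 600.369 MeV × 1.602e-13 J/MeV = 9.6179e-11 J
Per mole: 9.6179e-11 J × 6.022e23 mol⁻¹ = 5.7919e+13 J/mol

5.79e+13 J/mol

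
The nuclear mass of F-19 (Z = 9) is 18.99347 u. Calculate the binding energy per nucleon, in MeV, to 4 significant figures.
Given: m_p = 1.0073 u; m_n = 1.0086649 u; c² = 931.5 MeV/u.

7.789 MeV/nucleon

The nucleus contains 9 protons and 19 − 9 = 10 neutrons.
Total constituent mass: 9 × 1.0073 + 10 × 1.0086649 = 19.1523490 u
Mass defect Δm = 19.1523490 − 18.99347 = 0.1588790 u
E_B = 0.1588790 × 931.5 = 147.996 MeV
BE/A = 147.996 MeV / 19 = 7.789 MeV/nucleon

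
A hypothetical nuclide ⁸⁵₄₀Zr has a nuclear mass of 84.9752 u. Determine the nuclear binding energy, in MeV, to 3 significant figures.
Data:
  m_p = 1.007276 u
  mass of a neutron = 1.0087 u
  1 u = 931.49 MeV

659 MeV

Total constituent mass: 40 × 1.007276 + 45 × 1.0087 = 85.682540 u
Δm = 85.682540 − 84.9752 = 0.707340 u
E_B = 0.707340 × 931.49 = 658.880 MeV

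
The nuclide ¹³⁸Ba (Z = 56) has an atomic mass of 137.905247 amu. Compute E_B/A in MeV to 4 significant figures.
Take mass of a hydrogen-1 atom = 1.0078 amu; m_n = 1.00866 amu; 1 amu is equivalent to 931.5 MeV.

8.381 MeV/nucleon

Total constituent mass: 56 × 1.0078 + 82 × 1.00866 = 139.14692 amu
Δm = 139.14692 − 137.905247 = 1.241673 amu
E_B = 1.241673 × 931.5 = 1156.62 MeV
BE/A = 1156.62 MeV / 138 = 8.381 MeV/nucleon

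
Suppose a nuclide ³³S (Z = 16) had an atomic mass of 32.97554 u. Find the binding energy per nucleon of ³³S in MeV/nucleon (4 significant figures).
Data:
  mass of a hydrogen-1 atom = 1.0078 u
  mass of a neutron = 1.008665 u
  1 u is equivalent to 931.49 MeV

8.371 MeV/nucleon

Σm = 16·m(¹H) + 17·m_n = 16.1248 + 17.147305 = 33.272105 u
Mass defect Δm = 33.272105 − 32.97554 = 0.296565 u
Converting to energy: 0.296565 u × 931.49 MeV/u = 276.247 MeV
BE/A = 276.247 MeV / 33 = 8.371 MeV/nucleon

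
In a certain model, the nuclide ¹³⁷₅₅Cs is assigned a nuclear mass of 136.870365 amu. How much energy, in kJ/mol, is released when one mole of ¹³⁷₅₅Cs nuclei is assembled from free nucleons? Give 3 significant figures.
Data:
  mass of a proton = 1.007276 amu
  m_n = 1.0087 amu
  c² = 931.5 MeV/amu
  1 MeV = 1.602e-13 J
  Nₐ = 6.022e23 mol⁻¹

Mass of separated nucleons = 55(1.007276) + 82(1.0087) = 55.400180 + 82.7134 = 138.113580 amu
Mass defect Δm = 138.113580 − 136.870365 = 1.243215 amu
Converting to energy: 1.243215 amu × 931.5 MeV/amu = 1158.05 MeV
Per nucleus in joules: 1158.05 MeV × 1.602e-13 J/MeV = 1.8552e-10 J
Per mole: 1.8552e-10 J × 6.022e23 mol⁻¹ = 1.1172e+14 J/mol

1.12e+11 kJ/mol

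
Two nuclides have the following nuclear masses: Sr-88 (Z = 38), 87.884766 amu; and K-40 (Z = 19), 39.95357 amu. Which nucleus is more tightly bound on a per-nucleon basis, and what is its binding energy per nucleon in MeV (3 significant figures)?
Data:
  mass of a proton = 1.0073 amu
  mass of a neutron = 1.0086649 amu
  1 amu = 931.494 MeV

Sr-88; 8.74 MeV/nucleon

Sr-88: Σm = 38(1.0073) + 50(1.0086649) = 88.7106450 amu; Δm = 0.8258790 amu; E_B = 769.30 MeV; E_B/A = 8.742 MeV
K-40: Σm = 19(1.0073) + 21(1.0086649) = 40.3206629 amu; Δm = 0.3670929 amu; E_B = 341.94 MeV; E_B/A = 8.549 MeV
Sr-88 has the higher binding energy per nucleon, so it is the more tightly bound nucleus.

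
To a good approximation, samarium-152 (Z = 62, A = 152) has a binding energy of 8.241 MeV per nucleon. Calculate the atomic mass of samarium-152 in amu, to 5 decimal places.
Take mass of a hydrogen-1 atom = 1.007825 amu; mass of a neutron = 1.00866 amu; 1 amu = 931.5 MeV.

151.91980 amu

Total binding energy = 152 × 8.241 = 1252.632 MeV
Mass defect = 1252.632 MeV / (931.5 MeV/amu) = 1.3447472 amu
Constituent mass = 62(1.007825) + 90(1.00866) = 153.264550 amu
Atomic mass = 153.264550 − 1.3447472 = 151.9198028 amu ≈ 151.91980 amu (to 5 decimal places)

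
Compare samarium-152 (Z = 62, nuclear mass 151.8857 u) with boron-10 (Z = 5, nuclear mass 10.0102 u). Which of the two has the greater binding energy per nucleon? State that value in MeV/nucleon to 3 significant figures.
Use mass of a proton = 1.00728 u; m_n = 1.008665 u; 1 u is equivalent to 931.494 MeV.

samarium-152; 8.25 MeV/nucleon

samarium-152: Σm = 62(1.00728) + 90(1.008665) = 153.231210 u; Δm = 1.345510 u; E_B = 1253.33 MeV; E_B/A = 8.246 MeV
boron-10: Σm = 5(1.00728) + 5(1.008665) = 10.079725 u; Δm = 0.069525 u; E_B = 64.762 MeV; E_B/A = 6.476 MeV
samarium-152 has the higher binding energy per nucleon, so it is the more tightly bound nucleus.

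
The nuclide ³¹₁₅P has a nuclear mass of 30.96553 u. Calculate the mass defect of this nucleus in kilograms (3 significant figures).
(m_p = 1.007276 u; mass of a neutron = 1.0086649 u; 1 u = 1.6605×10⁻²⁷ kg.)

With 15 protons and 16 neutrons (A = 31):
Σm = 15·m_p + 16·m_n = 15.109140 + 16.1386384 = 31.2477784 u
The mass defect is 31.2477784 − 30.96553 = 0.2822484 u.
In SI units: 0.2822484 u × 1.6605×10⁻²⁷ kg/u = 4.6867e-28 kg

4.69e-28 kg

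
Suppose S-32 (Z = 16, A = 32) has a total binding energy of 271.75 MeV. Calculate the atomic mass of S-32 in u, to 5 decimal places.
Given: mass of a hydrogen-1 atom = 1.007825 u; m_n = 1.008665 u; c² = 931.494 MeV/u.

31.97210 u

Mass defect = 271.75 MeV / (931.494 MeV/u) = 0.2917356 u
Constituent mass = 16(1.007825) + 16(1.008665) = 32.263840 u
Atomic mass = 32.263840 − 0.2917356 = 31.9721044 u ≈ 31.97210 u (to 5 decimal places)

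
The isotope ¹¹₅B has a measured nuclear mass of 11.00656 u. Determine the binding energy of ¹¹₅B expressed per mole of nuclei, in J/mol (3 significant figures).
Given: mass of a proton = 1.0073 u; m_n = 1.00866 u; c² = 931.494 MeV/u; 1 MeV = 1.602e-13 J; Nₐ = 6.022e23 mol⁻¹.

Σm = 5·m_p + 6·m_n = 5.0365 + 6.05196 = 11.08846 u
Mass defect Δm = 11.08846 − 11.00656 = 0.08190 u
Converting to energy: 0.08190 u × 931.494 MeV/u = 76.2894 MeV
Per nucleus in joules: 76.2894 MeV × 1.602e-13 J/MeV = 1.2222e-11 J
Per mole: 1.2222e-11 J × 6.022e23 mol⁻¹ = 7.3601e+12 J/mol

7.36e+12 J/mol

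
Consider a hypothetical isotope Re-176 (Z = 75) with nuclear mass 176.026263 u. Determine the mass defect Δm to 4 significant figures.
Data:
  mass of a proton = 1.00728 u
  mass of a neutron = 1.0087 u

1.398 u

Mass of separated nucleons = 75(1.00728) + 101(1.0087) = 75.54600 + 101.8787 = 177.42470 u
Δm = 177.42470 − 176.026263 = 1.398437 u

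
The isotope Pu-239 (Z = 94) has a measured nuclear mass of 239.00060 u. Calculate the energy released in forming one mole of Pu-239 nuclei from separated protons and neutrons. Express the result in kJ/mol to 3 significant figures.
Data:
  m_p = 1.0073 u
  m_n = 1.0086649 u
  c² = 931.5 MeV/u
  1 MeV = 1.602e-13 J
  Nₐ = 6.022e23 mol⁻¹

1.75e+11 kJ/mol

With 94 protons and 145 neutrons (A = 239):
Σm = 94·m_p + 145·m_n = 94.6862 + 146.2564105 = 240.9426105 u
The mass defect is 240.9426105 − 239.00060 = 1.9420105 u.
E_B = 1.9420105 × 931.5 = 1808.98 MeV
Per nucleus in joules: 1808.98 MeV × 1.602e-13 J/MeV = 2.8980e-10 J
Per mole: 2.8980e-10 J × 6.022e23 mol⁻¹ = 1.7452e+14 J/mol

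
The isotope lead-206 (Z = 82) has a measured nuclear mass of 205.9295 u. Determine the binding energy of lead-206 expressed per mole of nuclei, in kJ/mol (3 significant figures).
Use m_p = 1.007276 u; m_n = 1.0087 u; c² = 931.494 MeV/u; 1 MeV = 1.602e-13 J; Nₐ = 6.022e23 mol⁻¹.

1.57e+11 kJ/mol

Σm = 82·m_p + 124·m_n = 82.596632 + 125.0788 = 207.675432 u
Mass defect Δm = 207.675432 − 205.9295 = 1.745932 u
E_B = 1.745932 × 931.494 = 1626.33 MeV
Per nucleus in joules: 1626.33 MeV × 1.602e-13 J/MeV = 2.6054e-10 J
Per mole: 2.6054e-10 J × 6.022e23 mol⁻¹ = 1.5690e+14 J/mol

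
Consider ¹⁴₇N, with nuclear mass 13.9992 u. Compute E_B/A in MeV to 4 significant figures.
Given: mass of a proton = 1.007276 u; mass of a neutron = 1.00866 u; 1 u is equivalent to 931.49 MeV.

7.475 MeV/nucleon

Σm = 7·m_p + 7·m_n = 7.050932 + 7.06062 = 14.111552 u
The mass defect is 14.111552 − 13.9992 = 0.112352 u.
Converting to energy: 0.112352 u × 931.49 MeV/u = 104.655 MeV
Per nucleon: 104.655 / 14 = 7.475 MeV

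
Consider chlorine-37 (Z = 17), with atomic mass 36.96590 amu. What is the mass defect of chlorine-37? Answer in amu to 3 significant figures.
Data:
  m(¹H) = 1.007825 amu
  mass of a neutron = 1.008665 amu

Mass of separated nucleons = 17(1.007825) + 20(1.008665) = 17.133025 + 20.173300 = 37.306325 amu
The mass defect is 37.306325 − 36.96590 = 0.340425 amu.

0.340 amu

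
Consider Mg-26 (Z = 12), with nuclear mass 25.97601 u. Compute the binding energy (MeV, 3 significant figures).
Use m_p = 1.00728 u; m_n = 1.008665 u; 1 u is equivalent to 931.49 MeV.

Mass of separated nucleons = 12(1.00728) + 14(1.008665) = 12.08736 + 14.121310 = 26.208670 u
Mass defect Δm = 26.208670 − 25.97601 = 0.232660 u
E_B = 0.232660 × 931.49 = 216.720 MeV

217 MeV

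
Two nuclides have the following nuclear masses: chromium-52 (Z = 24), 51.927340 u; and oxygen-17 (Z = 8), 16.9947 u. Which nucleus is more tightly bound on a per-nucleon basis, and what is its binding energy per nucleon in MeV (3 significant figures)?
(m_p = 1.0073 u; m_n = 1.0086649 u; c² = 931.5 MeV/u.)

chromium-52: Σm = 24(1.0073) + 28(1.0086649) = 52.4178172 u; Δm = 0.4904772 u; E_B = 456.88 MeV; E_B/A = 8.786 MeV
oxygen-17: Σm = 8(1.0073) + 9(1.0086649) = 17.1363841 u; Δm = 0.1416841 u; E_B = 131.979 MeV; E_B/A = 7.763 MeV
chromium-52 has the higher binding energy per nucleon, so it is the more tightly bound nucleus.

chromium-52; 8.79 MeV/nucleon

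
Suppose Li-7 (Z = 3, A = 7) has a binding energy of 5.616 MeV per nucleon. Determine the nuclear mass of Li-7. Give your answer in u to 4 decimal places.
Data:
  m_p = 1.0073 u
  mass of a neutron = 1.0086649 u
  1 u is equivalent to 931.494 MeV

Total binding energy = 7 × 5.616 = 39.312 MeV
Mass defect = 39.312 MeV / (931.494 MeV/u) = 0.042203 u
Constituent mass = 3(1.0073) + 4(1.0086649) = 7.0565596 u
Nuclear mass = 7.0565596 − 0.042203 = 7.0143566 u ≈ 7.0144 u (to 4 decimal places)

7.0144 u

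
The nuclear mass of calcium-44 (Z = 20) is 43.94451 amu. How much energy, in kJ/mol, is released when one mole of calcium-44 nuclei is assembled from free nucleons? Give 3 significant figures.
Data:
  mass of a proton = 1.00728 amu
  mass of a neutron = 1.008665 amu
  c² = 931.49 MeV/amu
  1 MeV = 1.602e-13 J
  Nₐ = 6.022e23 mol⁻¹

3.68e+10 kJ/mol

Mass of separated nucleons = 20(1.00728) + 24(1.008665) = 20.14560 + 24.207960 = 44.353560 amu
Mass defect Δm = 44.353560 − 43.94451 = 0.409050 amu
Converting to energy: 0.409050 amu × 931.49 MeV/amu = 381.026 MeV
Per nucleus in joules: 381.026 MeV × 1.602e-13 J/MeV = 6.1040e-11 J
Per mole: 6.1040e-11 J × 6.022e23 mol⁻¹ = 3.6758e+13 J/mol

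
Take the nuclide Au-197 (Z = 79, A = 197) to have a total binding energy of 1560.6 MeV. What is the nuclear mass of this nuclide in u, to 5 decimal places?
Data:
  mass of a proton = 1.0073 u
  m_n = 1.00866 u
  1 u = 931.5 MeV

196.92322 u

Mass defect = 1560.6 MeV / (931.5 MeV/u) = 1.6753623 u
Constituent mass = 79(1.0073) + 118(1.00866) = 198.59858 u
Nuclear mass = 198.59858 − 1.6753623 = 196.9232177 u ≈ 196.92322 u (to 5 decimal places)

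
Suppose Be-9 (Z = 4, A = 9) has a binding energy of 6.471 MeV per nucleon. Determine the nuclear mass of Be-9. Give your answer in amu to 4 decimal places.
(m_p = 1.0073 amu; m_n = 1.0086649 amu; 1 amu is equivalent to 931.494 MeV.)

9.0100 amu

Total binding energy = 9 × 6.471 = 58.239 MeV
Mass defect = 58.239 MeV / (931.494 MeV/amu) = 0.062522 amu
Constituent mass = 4(1.0073) + 5(1.0086649) = 9.0725245 amu
Nuclear mass = 9.0725245 − 0.062522 = 9.0100025 amu ≈ 9.0100 amu (to 4 decimal places)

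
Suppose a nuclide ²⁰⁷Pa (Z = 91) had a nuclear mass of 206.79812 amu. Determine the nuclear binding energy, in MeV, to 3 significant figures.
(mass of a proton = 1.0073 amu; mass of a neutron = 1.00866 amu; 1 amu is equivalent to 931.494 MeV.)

With 91 protons and 116 neutrons (A = 207):
Total constituent mass: 91 × 1.0073 + 116 × 1.00866 = 208.66886 amu
Δm = 208.66886 − 206.79812 = 1.87074 amu
Binding energy = Δm·c² = 1.87074 × 931.494 MeV/amu = 1742.58 MeV

1740 MeV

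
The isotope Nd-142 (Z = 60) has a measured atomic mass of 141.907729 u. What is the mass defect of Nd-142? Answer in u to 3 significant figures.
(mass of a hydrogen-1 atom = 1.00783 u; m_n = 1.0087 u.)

1.28 u

The nucleus contains 60 protons and 142 − 60 = 82 neutrons.
Total constituent mass: 60 × 1.00783 + 82 × 1.0087 = 143.18320 u
Δm = 143.18320 − 141.907729 = 1.275471 u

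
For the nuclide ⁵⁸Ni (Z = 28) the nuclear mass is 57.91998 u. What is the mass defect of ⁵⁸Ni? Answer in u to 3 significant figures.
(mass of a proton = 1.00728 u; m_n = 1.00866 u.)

0.544 u

Z = 28, so N = A − Z = 58 − 28 = 30.
Mass of separated nucleons = 28(1.00728) + 30(1.00866) = 28.20384 + 30.25980 = 58.46364 u
Mass defect Δm = 58.46364 − 57.91998 = 0.54366 u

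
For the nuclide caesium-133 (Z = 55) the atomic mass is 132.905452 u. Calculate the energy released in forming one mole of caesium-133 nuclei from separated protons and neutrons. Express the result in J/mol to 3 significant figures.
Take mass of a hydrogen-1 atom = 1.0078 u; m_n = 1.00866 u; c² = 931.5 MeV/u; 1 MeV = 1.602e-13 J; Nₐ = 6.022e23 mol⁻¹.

1.08e+14 J/mol

Z = 55, so N = A − Z = 133 − 55 = 78.
Total constituent mass: 55 × 1.0078 + 78 × 1.00866 = 134.10448 u
The mass defect is 134.10448 − 132.905452 = 1.199028 u.
Converting to energy: 1.199028 u × 931.5 MeV/u = 1116.89 MeV
Per nucleus in joules: 1116.89 MeV × 1.602e-13 J/MeV = 1.7893e-10 J
Per mole: 1.7893e-10 J × 6.022e23 mol⁻¹ = 1.0775e+14 J/mol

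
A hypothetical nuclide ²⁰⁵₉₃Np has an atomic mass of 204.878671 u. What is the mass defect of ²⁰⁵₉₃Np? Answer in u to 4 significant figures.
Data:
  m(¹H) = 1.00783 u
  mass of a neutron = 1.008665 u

1.820 u

Σm = 93·m(¹H) + 112·m_n = 93.72819 + 112.970480 = 206.698670 u
Mass defect Δm = 206.698670 − 204.878671 = 1.819999 u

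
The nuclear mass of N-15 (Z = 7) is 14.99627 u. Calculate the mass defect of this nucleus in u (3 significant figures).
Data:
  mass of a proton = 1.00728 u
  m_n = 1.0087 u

0.124 u

Σm = 7·m_p + 8·m_n = 7.05096 + 8.0696 = 15.12056 u
Δm = 15.12056 − 14.99627 = 0.12429 u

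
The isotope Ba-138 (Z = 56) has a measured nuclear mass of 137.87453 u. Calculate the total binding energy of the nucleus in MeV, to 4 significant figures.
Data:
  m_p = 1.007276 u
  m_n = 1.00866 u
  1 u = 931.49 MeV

1158 MeV

Σm = 56·m_p + 82·m_n = 56.407456 + 82.71012 = 139.117576 u
Mass defect Δm = 139.117576 − 137.87453 = 1.243046 u
Binding energy = Δm·c² = 1.243046 × 931.49 MeV/u = 1157.88 MeV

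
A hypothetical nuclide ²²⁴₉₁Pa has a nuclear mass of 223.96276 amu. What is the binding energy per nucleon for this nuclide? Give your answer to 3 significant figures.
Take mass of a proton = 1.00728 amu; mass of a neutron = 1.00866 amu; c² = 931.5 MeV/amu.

With 91 protons and 133 neutrons (A = 224):
Mass of separated nucleons = 91(1.00728) + 133(1.00866) = 91.66248 + 134.15178 = 225.81426 amu
The mass defect is 225.81426 − 223.96276 = 1.85150 amu.
Converting to energy: 1.85150 amu × 931.5 MeV/amu = 1724.67 MeV
BE/A = 1724.67 MeV / 224 = 7.699 MeV/nucleon

7.70 MeV/nucleon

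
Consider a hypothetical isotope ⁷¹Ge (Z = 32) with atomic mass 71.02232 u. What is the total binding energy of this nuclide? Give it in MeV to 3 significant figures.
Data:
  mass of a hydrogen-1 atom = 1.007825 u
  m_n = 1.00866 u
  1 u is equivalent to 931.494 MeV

527 MeV

With 32 protons and 39 neutrons (A = 71):
Σm = 32·m(¹H) + 39·m_n = 32.250400 + 39.33774 = 71.588140 u
The mass defect is 71.588140 − 71.02232 = 0.565820 u.
Converting to energy: 0.565820 u × 931.494 MeV/u = 527.058 MeV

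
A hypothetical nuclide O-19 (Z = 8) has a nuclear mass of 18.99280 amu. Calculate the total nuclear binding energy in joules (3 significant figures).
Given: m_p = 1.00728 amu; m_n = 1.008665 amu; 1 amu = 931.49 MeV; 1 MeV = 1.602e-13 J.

Σm = 8·m_p + 11·m_n = 8.05824 + 11.095315 = 19.153555 amu
Mass defect Δm = 19.153555 − 18.99280 = 0.160755 amu
E_B = 0.160755 × 931.49 = 149.742 MeV
In joules: 149.742 MeV × 1.602e-13 J/MeV = 2.3989e-11 J

2.40e-11 J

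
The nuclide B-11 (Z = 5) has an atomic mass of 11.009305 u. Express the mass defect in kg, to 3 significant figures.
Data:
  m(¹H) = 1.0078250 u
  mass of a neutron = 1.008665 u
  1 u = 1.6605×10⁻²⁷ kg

The nucleus contains 5 protons and 11 − 5 = 6 neutrons.
Mass of separated nucleons = 5(1.0078250) + 6(1.008665) = 5.0391250 + 6.051990 = 11.0911150 u
Δm = 11.0911150 − 11.009305 = 0.0818100 u
In SI units: 0.0818100 u × 1.6605×10⁻²⁷ kg/u = 1.3585e-28 kg

1.36e-28 kg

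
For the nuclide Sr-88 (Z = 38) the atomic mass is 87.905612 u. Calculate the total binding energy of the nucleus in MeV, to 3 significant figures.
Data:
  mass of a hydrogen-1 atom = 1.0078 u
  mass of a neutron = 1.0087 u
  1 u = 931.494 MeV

769 MeV

Z = 38, so N = A − Z = 88 − 38 = 50.
Mass of separated nucleons = 38(1.0078) + 50(1.0087) = 38.2964 + 50.4350 = 88.7314 u
Δm = 88.7314 − 87.905612 = 0.825788 u
Binding energy = Δm·c² = 0.825788 × 931.494 MeV/u = 769.217 MeV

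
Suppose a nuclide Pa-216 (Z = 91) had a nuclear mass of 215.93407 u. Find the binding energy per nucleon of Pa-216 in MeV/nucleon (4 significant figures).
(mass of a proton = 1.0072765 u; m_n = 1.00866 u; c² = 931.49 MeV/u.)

The nucleus contains 91 protons and 216 − 91 = 125 neutrons.
Mass of separated nucleons = 91(1.0072765) + 125(1.00866) = 91.6621615 + 126.08250 = 217.7446615 u
Δm = 217.7446615 − 215.93407 = 1.8105915 u
Converting to energy: 1.8105915 u × 931.49 MeV/u = 1686.55 MeV
Per nucleon: 1686.55 / 216 = 7.808 MeV

7.808 MeV/nucleon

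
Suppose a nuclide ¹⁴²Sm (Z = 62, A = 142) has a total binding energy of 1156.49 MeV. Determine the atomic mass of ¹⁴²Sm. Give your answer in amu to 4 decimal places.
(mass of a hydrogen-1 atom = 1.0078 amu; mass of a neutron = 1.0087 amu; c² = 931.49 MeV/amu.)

141.9381 amu

Mass defect = 1156.49 MeV / (931.49 MeV/amu) = 1.241548 amu
Constituent mass = 62(1.0078) + 80(1.0087) = 143.1796 amu
Atomic mass = 143.1796 − 1.241548 = 141.938052 amu ≈ 141.9381 amu (to 4 decimal places)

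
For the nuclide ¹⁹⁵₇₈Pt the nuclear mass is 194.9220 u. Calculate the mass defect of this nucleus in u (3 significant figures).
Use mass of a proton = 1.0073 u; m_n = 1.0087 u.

With 78 protons and 117 neutrons (A = 195):
Σm = 78·m_p + 117·m_n = 78.5694 + 118.0179 = 196.5873 u
Δm = 196.5873 − 194.9220 = 1.6653 u

1.67 u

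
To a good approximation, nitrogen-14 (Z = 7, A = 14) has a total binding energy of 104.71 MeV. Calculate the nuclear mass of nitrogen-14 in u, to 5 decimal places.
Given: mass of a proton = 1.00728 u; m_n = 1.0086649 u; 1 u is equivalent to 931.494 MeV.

13.99920 u

Mass defect = 104.71 MeV / (931.494 MeV/u) = 0.1124108 u
Constituent mass = 7(1.00728) + 7(1.0086649) = 14.1116143 u
Nuclear mass = 14.1116143 − 0.1124108 = 13.9992035 u ≈ 13.99920 u (to 5 decimal places)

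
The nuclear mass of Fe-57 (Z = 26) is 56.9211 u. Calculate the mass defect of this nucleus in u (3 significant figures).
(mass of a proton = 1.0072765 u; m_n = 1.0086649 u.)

0.537 u

The nucleus contains 26 protons and 57 − 26 = 31 neutrons.
Mass of separated nucleons = 26(1.0072765) + 31(1.0086649) = 26.1891890 + 31.2686119 = 57.4578009 u
Mass defect Δm = 57.4578009 − 56.9211 = 0.5367009 u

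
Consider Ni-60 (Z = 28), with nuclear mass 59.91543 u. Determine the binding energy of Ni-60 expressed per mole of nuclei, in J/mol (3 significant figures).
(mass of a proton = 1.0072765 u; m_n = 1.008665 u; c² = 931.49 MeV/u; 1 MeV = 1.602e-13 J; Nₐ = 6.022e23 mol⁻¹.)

5.08e+13 J/mol

Total constituent mass: 28 × 1.0072765 + 32 × 1.008665 = 60.4810220 u
The mass defect is 60.4810220 − 59.91543 = 0.5655920 u.
Converting to energy: 0.5655920 u × 931.49 MeV/u = 526.843 MeV
Per nucleus in joules: 526.843 MeV × 1.602e-13 J/MeV = 8.4400e-11 J
Per mole: 8.4400e-11 J × 6.022e23 mol⁻¹ = 5.0826e+13 J/mol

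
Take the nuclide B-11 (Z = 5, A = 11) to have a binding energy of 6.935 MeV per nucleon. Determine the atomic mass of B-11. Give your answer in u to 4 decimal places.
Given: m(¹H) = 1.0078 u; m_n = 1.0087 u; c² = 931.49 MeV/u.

Total binding energy = 11 × 6.935 = 76.285 MeV
Mass defect = 76.285 MeV / (931.49 MeV/u) = 0.081896 u
Constituent mass = 5(1.0078) + 6(1.0087) = 11.0912 u
Atomic mass = 11.0912 − 0.081896 = 11.009304 u ≈ 11.0093 u (to 4 decimal places)

11.0093 u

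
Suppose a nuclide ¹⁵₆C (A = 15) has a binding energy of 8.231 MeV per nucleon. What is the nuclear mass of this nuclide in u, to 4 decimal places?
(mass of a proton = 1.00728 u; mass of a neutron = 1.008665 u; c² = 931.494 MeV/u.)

Total binding energy = 15 × 8.231 = 123.465 MeV
Mass defect = 123.465 MeV / (931.494 MeV/u) = 0.132545 u
Constituent mass = 6(1.00728) + 9(1.008665) = 15.121665 u
Nuclear mass = 15.121665 − 0.132545 = 14.989120 u ≈ 14.9891 u (to 4 decimal places)

14.9891 u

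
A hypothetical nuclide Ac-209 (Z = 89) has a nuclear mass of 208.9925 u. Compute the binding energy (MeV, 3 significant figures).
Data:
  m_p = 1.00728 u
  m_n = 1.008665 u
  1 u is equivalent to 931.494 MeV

Total constituent mass: 89 × 1.00728 + 120 × 1.008665 = 210.687720 u
Δm = 210.687720 − 208.9925 = 1.695220 u
Converting to energy: 1.695220 u × 931.494 MeV/u = 1579.09 MeV

1580 MeV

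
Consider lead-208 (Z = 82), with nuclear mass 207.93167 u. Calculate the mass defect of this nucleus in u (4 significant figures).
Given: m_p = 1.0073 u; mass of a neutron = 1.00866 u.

1.758 u

Σm = 82·m_p + 126·m_n = 82.5986 + 127.09116 = 209.68976 u
Δm = 209.68976 − 207.93167 = 1.75809 u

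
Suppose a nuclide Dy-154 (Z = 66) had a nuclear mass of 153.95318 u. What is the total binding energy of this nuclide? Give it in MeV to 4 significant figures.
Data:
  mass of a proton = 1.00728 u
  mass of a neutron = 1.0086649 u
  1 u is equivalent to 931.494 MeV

The nucleus contains 66 protons and 154 − 66 = 88 neutrons.
Total constituent mass: 66 × 1.00728 + 88 × 1.0086649 = 155.2429912 u
The mass defect is 155.2429912 − 153.95318 = 1.2898112 u.
E_B = 1.2898112 × 931.494 = 1201.45 MeV

1201 MeV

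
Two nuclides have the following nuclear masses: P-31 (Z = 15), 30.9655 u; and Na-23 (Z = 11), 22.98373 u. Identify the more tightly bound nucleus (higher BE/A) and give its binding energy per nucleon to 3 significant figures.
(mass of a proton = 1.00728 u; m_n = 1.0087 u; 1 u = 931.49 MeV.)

P-31: Σm = 15(1.00728) + 16(1.0087) = 31.24840 u; Δm = 0.28290 u; E_B = 263.52 MeV; E_B/A = 8.501 MeV
Na-23: Σm = 11(1.00728) + 12(1.0087) = 23.18448 u; Δm = 0.20075 u; E_B = 187.00 MeV; E_B/A = 8.130 MeV
P-31 has the higher binding energy per nucleon, so it is the more tightly bound nucleus.

P-31; 8.50 MeV/nucleon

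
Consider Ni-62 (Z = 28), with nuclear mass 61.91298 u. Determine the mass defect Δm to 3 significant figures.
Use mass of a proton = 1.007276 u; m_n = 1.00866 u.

Z = 28, so N = A − Z = 62 − 28 = 34.
Σm = 28·m_p + 34·m_n = 28.203728 + 34.29444 = 62.498168 u
The mass defect is 62.498168 − 61.91298 = 0.585188 u.

0.585 u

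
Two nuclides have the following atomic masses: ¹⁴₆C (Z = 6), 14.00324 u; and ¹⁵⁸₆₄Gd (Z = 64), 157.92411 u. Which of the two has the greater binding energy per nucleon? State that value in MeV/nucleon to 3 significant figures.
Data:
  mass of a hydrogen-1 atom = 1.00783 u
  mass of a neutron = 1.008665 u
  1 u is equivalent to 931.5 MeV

¹⁴₆C: Σm = 6(1.00783) + 8(1.008665) = 14.116300 u; Δm = 0.113060 u; E_B = 105.32 MeV; E_B/A = 7.523 MeV
¹⁵⁸₆₄Gd: Σm = 64(1.00783) + 94(1.008665) = 159.315630 u; Δm = 1.391520 u; E_B = 1296.2 MeV; E_B/A = 8.204 MeV
¹⁵⁸₆₄Gd has the higher binding energy per nucleon, so it is the more tightly bound nucleus.

¹⁵⁸₆₄Gd; 8.20 MeV/nucleon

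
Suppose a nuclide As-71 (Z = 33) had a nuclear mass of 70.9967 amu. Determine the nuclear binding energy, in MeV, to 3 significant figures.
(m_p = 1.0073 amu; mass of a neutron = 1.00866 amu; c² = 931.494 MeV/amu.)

534 MeV

Z = 33, so N = A − Z = 71 − 33 = 38.
Total constituent mass: 33 × 1.0073 + 38 × 1.00866 = 71.56998 amu
The mass defect is 71.56998 − 70.9967 = 0.57328 amu.
Converting to energy: 0.57328 amu × 931.494 MeV/amu = 534.007 MeV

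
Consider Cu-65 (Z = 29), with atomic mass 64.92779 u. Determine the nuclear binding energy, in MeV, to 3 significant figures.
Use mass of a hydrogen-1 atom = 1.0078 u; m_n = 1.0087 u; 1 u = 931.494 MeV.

With 29 protons and 36 neutrons (A = 65):
Mass of separated nucleons = 29(1.0078) + 36(1.0087) = 29.2262 + 36.3132 = 65.5394 u
The mass defect is 65.5394 − 64.92779 = 0.61161 u.
Binding energy = Δm·c² = 0.61161 × 931.494 MeV/u = 569.711 MeV

570 MeV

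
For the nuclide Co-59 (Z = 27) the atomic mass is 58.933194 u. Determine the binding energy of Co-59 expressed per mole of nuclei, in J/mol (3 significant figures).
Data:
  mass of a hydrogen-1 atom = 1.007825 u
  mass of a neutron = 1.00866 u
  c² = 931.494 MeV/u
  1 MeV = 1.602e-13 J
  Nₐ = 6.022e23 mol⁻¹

Z = 27, so N = A − Z = 59 − 27 = 32.
Mass of separated nucleons = 27(1.007825) + 32(1.00866) = 27.211275 + 32.27712 = 59.488395 u
Mass defect Δm = 59.488395 − 58.933194 = 0.555201 u
Converting to energy: 0.555201 u × 931.494 MeV/u = 517.166 MeV
Per nucleus in joules: 517.166 MeV × 1.602e-13 J/MeV = 8.2850e-11 J
Per mole: 8.2850e-11 J × 6.022e23 mol⁻¹ = 4.9892e+13 J/mol

4.99e+13 J/mol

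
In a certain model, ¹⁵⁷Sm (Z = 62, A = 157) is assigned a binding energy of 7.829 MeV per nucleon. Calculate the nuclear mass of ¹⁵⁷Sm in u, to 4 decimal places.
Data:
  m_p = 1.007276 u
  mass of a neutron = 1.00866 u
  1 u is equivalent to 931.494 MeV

Total binding energy = 157 × 7.829 = 1229.153 MeV
Mass defect = 1229.153 MeV / (931.494 MeV/u) = 1.319550 u
Constituent mass = 62(1.007276) + 95(1.00866) = 158.273812 u
Nuclear mass = 158.273812 − 1.319550 = 156.954262 u ≈ 156.9543 u (to 4 decimal places)

156.9543 u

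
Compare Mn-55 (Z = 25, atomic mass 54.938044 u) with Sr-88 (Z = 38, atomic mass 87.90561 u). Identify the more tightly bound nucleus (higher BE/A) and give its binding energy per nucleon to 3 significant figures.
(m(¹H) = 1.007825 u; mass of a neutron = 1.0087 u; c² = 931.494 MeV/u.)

Mn-55; 8.78 MeV/nucleon

Mn-55: Σm = 25(1.007825) + 30(1.0087) = 55.456625 u; Δm = 0.518581 u; E_B = 483.06 MeV; E_B/A = 8.783 MeV
Sr-88: Σm = 38(1.007825) + 50(1.0087) = 88.732350 u; Δm = 0.826740 u; E_B = 770.10 MeV; E_B/A = 8.751 MeV
Mn-55 has the higher binding energy per nucleon, so it is the more tightly bound nucleus.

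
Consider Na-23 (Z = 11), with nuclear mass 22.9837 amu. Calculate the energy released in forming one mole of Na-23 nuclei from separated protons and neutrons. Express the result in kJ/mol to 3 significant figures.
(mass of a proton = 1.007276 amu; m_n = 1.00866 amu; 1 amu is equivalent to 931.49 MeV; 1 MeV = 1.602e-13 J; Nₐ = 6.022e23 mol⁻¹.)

1.80e+10 kJ/mol

Total constituent mass: 11 × 1.007276 + 12 × 1.00866 = 23.183956 amu
Δm = 23.183956 − 22.9837 = 0.200256 amu
E_B = 0.200256 × 931.49 = 186.536 MeV
Per nucleus in joules: 186.536 MeV × 1.602e-13 J/MeV = 2.9883e-11 J
Per mole: 2.9883e-11 J × 6.022e23 mol⁻¹ = 1.7996e+13 J/mol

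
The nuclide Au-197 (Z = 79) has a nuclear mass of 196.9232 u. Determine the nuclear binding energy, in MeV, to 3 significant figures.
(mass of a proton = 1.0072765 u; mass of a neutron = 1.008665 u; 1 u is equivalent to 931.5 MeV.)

The nucleus contains 79 protons and 197 − 79 = 118 neutrons.
Mass of separated nucleons = 79(1.0072765) + 118(1.008665) = 79.5748435 + 119.022470 = 198.5973135 u
Mass defect Δm = 198.5973135 − 196.9232 = 1.6741135 u
Binding energy = Δm·c² = 1.6741135 × 931.5 MeV/u = 1559.44 MeV

1560 MeV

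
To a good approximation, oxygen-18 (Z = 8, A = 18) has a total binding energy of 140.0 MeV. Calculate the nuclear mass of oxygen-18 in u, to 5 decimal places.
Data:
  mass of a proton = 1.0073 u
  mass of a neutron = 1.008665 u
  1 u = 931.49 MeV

17.99475 u

Mass defect = 140.0 MeV / (931.49 MeV/u) = 0.1502968 u
Constituent mass = 8(1.0073) + 10(1.008665) = 18.145050 u
Nuclear mass = 18.145050 − 0.1502968 = 17.9947532 u ≈ 17.99475 u (to 5 decimal places)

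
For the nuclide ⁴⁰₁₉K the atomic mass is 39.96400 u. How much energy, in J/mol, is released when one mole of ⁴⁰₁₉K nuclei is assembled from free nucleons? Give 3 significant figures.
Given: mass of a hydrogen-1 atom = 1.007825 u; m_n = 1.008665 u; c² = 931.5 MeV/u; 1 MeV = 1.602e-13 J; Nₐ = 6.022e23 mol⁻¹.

With 19 protons and 21 neutrons (A = 40):
Mass of separated nucleons = 19(1.007825) + 21(1.008665) = 19.148675 + 21.181965 = 40.330640 u
Mass defect Δm = 40.330640 − 39.96400 = 0.366640 u
Converting to energy: 0.366640 u × 931.5 MeV/u = 341.525 MeV
Per nucleus in joules: 341.525 MeV × 1.602e-13 J/MeV = 5.4712e-11 J
Per mole: 5.4712e-11 J × 6.022e23 mol⁻¹ = 3.2948e+13 J/mol

3.29e+13 J/mol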